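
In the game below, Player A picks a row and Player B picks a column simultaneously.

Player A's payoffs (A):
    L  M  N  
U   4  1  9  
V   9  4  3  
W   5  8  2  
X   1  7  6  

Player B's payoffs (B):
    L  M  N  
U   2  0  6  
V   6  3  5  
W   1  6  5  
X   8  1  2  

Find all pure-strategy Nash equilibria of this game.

A profile is a Nash equilibrium when each player is best-responding to the other.
Player A's best responses — vs L: V (payoff 9); vs M: W (payoff 8); vs N: U (payoff 9).
Player B's best responses — vs U: N (payoff 6); vs V: L (payoff 6); vs W: M (payoff 6); vs X: L (payoff 8).
Mutual best responses occur at (U, N), (V, L), and (W, M); at each, neither player gains by switching.

(U, N), (V, L), and (W, M)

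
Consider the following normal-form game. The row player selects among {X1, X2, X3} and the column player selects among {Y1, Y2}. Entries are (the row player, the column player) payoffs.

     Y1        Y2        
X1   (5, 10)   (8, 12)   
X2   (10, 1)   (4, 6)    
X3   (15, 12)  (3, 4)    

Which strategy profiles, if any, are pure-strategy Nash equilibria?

Check mutual best responses: a cell is a NE iff neither player can gain by unilaterally deviating.
The row player's best responses — vs Y1: X3 (payoff 15); vs Y2: X1 (payoff 8).
The column player's best responses — vs X1: Y2 (payoff 12); vs X2: Y2 (payoff 6); vs X3: Y1 (payoff 12).
Mutual best responses occur at (X1, Y2) and (X3, Y1); at each, neither player gains by switching.

(X1, Y2) and (X3, Y1)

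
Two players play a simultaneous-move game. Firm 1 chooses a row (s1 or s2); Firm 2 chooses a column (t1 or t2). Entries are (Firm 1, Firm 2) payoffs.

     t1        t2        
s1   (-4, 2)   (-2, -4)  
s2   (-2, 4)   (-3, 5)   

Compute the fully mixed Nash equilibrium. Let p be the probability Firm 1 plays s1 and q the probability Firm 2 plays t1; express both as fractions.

Each player's mixing probability is pinned down by making the *other* player indifferent.
Firm 2 indifferent between t1 and t2: p·2 + (1−p)·4 = p·(-4) + (1−p)·5 ⟹ 4 + (-2)p = 5 + (-9)p ⟹ p = 1/7.
Firm 1 indifferent between s1 and s2: q·(-4) + (1−q)·(-2) = q·(-2) + (1−q)·(-3) ⟹ (-2) + (-2)q = (-3) + 1q ⟹ q = 1/3.

p = 1/7, q = 1/3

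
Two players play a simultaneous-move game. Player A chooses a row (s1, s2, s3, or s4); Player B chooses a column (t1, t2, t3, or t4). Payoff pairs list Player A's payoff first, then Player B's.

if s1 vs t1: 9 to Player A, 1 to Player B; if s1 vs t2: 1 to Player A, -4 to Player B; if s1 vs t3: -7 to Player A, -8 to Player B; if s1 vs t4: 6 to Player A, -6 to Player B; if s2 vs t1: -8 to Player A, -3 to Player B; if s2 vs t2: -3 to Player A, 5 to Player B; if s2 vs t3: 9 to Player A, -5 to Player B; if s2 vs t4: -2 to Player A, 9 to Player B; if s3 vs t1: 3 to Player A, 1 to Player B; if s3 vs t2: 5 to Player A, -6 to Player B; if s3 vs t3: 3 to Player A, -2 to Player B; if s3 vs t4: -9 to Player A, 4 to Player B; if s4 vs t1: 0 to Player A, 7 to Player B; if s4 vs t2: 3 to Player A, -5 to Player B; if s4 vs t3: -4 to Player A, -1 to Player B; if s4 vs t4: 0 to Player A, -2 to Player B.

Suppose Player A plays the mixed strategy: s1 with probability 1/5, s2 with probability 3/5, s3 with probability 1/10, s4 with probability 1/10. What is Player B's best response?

t4

Compute Player B's expected payoff from each pure strategy against the given mix.
t1: (1/5)·1 + (3/5)·(-3) + (1/10)·1 + (1/10)·7 = -4/5
t2: (1/5)·(-4) + (3/5)·5 + (1/10)·(-6) + (1/10)·(-5) = 11/10
t3: (1/5)·(-8) + (3/5)·(-5) + (1/10)·(-2) + (1/10)·(-1) = -49/10
t4: (1/5)·(-6) + (3/5)·9 + (1/10)·4 + (1/10)·(-2) = 22/5
Highest expected payoff is 22/5, from t4.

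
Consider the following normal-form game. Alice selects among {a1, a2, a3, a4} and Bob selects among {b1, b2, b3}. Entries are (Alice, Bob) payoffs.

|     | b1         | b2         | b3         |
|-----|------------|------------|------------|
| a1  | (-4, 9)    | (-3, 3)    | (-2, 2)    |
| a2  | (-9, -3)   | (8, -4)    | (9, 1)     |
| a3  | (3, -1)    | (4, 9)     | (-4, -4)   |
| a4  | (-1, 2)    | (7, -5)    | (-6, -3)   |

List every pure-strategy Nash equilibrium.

A profile is a Nash equilibrium when each player is best-responding to the other.
Alice's best responses — vs b1: a3 (payoff 3); vs b2: a2 (payoff 8); vs b3: a2 (payoff 9).
Bob's best responses — vs a1: b1 (payoff 9); vs a2: b3 (payoff 1); vs a3: b2 (payoff 9); vs a4: b1 (payoff 2).
The only mutual best response is (a2, b3); neither player gains by switching there.

(a2, b3)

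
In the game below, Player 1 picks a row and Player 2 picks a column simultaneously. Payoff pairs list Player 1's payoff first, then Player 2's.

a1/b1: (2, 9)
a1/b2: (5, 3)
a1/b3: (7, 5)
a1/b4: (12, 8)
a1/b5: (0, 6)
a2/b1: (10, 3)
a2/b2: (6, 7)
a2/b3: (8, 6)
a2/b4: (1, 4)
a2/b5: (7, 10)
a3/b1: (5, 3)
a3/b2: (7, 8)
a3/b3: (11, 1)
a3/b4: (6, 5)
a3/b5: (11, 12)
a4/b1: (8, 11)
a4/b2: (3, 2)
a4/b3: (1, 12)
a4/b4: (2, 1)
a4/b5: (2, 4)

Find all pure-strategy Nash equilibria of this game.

A profile is a Nash equilibrium when each player is best-responding to the other.
Player 1's best responses — vs b1: a2 (payoff 10); vs b2: a3 (payoff 7); vs b3: a3 (payoff 11); vs b4: a1 (payoff 12); vs b5: a3 (payoff 11).
Player 2's best responses — vs a1: b1 (payoff 9); vs a2: b5 (payoff 10); vs a3: b5 (payoff 12); vs a4: b3 (payoff 12).
The only mutual best response is (a3, b5); neither player gains by switching there.

(a3, b5)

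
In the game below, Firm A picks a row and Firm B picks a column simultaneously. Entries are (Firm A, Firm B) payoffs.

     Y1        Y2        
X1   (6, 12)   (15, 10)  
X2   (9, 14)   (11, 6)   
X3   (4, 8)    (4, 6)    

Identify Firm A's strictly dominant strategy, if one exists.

Check whether one of Firm A's strategies beats all alternatives regardless of what the opponent does.
X1 is not dominant: against Y1, X2 gives 9 > 6.
X2 is not dominant: against Y2, X1 gives 15 > 11.
X3 is not dominant: against Y1, X1 gives 6 > 4.
No single strategy is best against every opponent action.

None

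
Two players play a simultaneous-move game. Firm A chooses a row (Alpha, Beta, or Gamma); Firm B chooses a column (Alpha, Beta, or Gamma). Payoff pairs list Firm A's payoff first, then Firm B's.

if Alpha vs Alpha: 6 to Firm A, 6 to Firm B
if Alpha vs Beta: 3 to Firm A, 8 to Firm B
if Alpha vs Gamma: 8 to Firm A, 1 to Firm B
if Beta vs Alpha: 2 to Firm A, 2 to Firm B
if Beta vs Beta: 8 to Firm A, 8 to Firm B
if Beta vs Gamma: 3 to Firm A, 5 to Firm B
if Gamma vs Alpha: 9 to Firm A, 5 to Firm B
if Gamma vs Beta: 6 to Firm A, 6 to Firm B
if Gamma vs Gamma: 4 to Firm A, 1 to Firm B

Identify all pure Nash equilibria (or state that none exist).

(Beta, Beta)

A profile is a Nash equilibrium when each player is best-responding to the other.
Firm A's best responses — vs Alpha: Gamma (payoff 9); vs Beta: Beta (payoff 8); vs Gamma: Alpha (payoff 8).
Firm B's best responses — vs Alpha: Beta (payoff 8); vs Beta: Beta (payoff 8); vs Gamma: Beta (payoff 6).
The only mutual best response is (Beta, Beta); neither player gains by switching there.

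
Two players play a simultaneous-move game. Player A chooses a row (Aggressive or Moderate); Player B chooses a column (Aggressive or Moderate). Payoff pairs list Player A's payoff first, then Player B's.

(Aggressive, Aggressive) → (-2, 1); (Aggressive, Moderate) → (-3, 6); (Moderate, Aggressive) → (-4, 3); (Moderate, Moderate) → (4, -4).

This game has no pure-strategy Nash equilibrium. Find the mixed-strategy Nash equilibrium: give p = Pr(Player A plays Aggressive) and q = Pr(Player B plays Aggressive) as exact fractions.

Each player's mixing probability is pinned down by making the *other* player indifferent.
Player B indifferent between Aggressive and Moderate: p·1 + (1−p)·3 = p·6 + (1−p)·(-4) ⟹ 3 + (-2)p = (-4) + 10p ⟹ p = 7/12.
Player A indifferent between Aggressive and Moderate: q·(-2) + (1−q)·(-3) = q·(-4) + (1−q)·4 ⟹ (-3) + 1q = 4 + (-8)q ⟹ q = 7/9.

p = 7/12, q = 7/9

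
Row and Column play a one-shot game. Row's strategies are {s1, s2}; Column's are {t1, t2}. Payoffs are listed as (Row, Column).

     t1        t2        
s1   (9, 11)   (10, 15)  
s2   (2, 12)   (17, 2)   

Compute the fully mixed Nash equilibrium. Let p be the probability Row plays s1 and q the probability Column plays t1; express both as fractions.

p = 5/7, q = 1/2

Each player's mixing probability is pinned down by making the *other* player indifferent.
Column indifferent between t1 and t2: p·11 + (1−p)·12 = p·15 + (1−p)·2 ⟹ 12 + (-1)p = 2 + 13p ⟹ p = 5/7.
Row indifferent between s1 and s2: q·9 + (1−q)·10 = q·2 + (1−q)·17 ⟹ 10 + (-1)q = 17 + (-15)q ⟹ q = 1/2.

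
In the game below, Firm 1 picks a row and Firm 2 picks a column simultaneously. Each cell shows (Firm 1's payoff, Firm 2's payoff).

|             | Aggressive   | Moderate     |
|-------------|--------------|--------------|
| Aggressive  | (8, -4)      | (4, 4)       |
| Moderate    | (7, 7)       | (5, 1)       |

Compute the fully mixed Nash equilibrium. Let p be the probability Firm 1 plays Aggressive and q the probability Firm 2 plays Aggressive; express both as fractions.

In a mixed NE each player is indifferent between their pure strategies, so the opponent's mix sets the indifference.
Firm 2 indifferent between Aggressive and Moderate: p·(-4) + (1−p)·7 = p·4 + (1−p)·1 ⟹ 7 + (-11)p = 1 + 3p ⟹ p = 3/7.
Firm 1 indifferent between Aggressive and Moderate: q·8 + (1−q)·4 = q·7 + (1−q)·5 ⟹ 4 + 4q = 5 + 2q ⟹ q = 1/2.

p = 3/7, q = 1/2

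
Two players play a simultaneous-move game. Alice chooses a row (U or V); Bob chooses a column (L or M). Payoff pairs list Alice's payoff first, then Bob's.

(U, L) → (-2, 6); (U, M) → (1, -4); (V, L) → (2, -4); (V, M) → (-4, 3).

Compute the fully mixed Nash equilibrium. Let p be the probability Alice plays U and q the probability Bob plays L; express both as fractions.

p = 7/17, q = 5/9

In a mixed NE each player is indifferent between their pure strategies, so the opponent's mix sets the indifference.
Bob indifferent between L and M: p·6 + (1−p)·(-4) = p·(-4) + (1−p)·3 ⟹ (-4) + 10p = 3 + (-7)p ⟹ p = 7/17.
Alice indifferent between U and V: q·(-2) + (1−q)·1 = q·2 + (1−q)·(-4) ⟹ 1 + (-3)q = (-4) + 6q ⟹ q = 5/9.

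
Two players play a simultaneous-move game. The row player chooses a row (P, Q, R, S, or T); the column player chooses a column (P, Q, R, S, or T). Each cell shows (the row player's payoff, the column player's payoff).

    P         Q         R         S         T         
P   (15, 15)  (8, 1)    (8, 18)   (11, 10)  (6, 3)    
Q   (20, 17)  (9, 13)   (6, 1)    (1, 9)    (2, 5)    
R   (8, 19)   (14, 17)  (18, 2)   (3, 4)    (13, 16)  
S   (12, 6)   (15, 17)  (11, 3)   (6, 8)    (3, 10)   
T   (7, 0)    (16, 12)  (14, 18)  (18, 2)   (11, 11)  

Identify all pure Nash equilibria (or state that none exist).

Check mutual best responses: a cell is a NE iff neither player can gain by unilaterally deviating.
The row player's best responses — vs P: Q (payoff 20); vs Q: T (payoff 16); vs R: R (payoff 18); vs S: T (payoff 18); vs T: R (payoff 13).
The column player's best responses — vs P: R (payoff 18); vs Q: P (payoff 17); vs R: P (payoff 19); vs S: Q (payoff 17); vs T: R (payoff 18).
The only mutual best response is (Q, P); neither player gains by switching there.

(Q, P)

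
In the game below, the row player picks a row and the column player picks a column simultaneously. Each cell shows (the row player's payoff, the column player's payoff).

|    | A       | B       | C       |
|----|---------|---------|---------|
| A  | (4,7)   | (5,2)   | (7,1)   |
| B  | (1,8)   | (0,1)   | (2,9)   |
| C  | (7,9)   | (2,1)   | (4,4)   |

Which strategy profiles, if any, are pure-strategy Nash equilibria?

Check mutual best responses: a cell is a NE iff neither player can gain by unilaterally deviating.
The row player's best responses — vs A: C (payoff 7); vs B: A (payoff 5); vs C: A (payoff 7).
The column player's best responses — vs A: A (payoff 7); vs B: C (payoff 9); vs C: A (payoff 9).
The only mutual best response is (C, A); neither player gains by switching there.

(C, A)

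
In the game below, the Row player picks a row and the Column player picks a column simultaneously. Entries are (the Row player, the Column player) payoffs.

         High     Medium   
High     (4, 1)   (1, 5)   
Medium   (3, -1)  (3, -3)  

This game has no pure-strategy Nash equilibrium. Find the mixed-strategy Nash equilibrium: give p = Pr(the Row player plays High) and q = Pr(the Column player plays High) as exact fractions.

In a mixed NE each player is indifferent between their pure strategies, so the opponent's mix sets the indifference.
The Column player indifferent between High and Medium: p·1 + (1−p)·(-1) = p·5 + (1−p)·(-3) ⟹ (-1) + 2p = (-3) + 8p ⟹ p = 1/3.
The Row player indifferent between High and Medium: q·4 + (1−q)·1 = q·3 + (1−q)·3 ⟹ 1 + 3q = 3 + 0q ⟹ q = 2/3.

p = 1/3, q = 2/3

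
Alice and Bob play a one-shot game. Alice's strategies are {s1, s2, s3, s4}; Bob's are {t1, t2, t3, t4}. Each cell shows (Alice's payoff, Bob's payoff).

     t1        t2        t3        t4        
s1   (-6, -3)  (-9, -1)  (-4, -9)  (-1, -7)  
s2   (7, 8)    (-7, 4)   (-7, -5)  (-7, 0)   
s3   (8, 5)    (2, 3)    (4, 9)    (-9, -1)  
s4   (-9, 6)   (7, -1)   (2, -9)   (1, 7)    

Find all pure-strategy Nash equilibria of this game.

A profile is a Nash equilibrium when each player is best-responding to the other.
Alice's best responses — vs t1: s3 (payoff 8); vs t2: s4 (payoff 7); vs t3: s3 (payoff 4); vs t4: s4 (payoff 1).
Bob's best responses — vs s1: t2 (payoff -1); vs s2: t1 (payoff 8); vs s3: t3 (payoff 9); vs s4: t4 (payoff 7).
Mutual best responses occur at (s3, t3) and (s4, t4); at each, neither player gains by switching.

(s3, t3) and (s4, t4)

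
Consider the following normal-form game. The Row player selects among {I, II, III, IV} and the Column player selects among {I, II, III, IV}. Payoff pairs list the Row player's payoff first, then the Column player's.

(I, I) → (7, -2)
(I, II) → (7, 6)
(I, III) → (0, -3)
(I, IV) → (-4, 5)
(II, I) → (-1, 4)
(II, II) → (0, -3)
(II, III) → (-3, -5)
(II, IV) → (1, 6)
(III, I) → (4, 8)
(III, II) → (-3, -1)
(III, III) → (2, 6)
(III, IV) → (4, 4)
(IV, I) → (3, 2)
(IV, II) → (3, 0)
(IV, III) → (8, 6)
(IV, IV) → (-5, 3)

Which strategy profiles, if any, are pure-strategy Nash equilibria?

(I, II) and (IV, III)

Check mutual best responses: a cell is a NE iff neither player can gain by unilaterally deviating.
The Row player's best responses — vs I: I (payoff 7); vs II: I (payoff 7); vs III: IV (payoff 8); vs IV: III (payoff 4).
The Column player's best responses — vs I: II (payoff 6); vs II: IV (payoff 6); vs III: I (payoff 8); vs IV: III (payoff 6).
Mutual best responses occur at (I, II) and (IV, III); at each, neither player gains by switching.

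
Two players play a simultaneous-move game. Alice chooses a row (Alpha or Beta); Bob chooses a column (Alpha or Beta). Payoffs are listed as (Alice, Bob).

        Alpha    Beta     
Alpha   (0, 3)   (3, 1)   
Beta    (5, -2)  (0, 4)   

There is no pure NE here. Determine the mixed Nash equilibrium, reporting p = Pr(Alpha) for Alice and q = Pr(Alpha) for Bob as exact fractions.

p = 3/4, q = 3/8

In a mixed NE each player is indifferent between their pure strategies, so the opponent's mix sets the indifference.
Bob indifferent between Alpha and Beta: p·3 + (1−p)·(-2) = p·1 + (1−p)·4 ⟹ (-2) + 5p = 4 + (-3)p ⟹ p = 3/4.
Alice indifferent between Alpha and Beta: q·0 + (1−q)·3 = q·5 + (1−q)·0 ⟹ 3 + (-3)q = 0 + 5q ⟹ q = 3/8.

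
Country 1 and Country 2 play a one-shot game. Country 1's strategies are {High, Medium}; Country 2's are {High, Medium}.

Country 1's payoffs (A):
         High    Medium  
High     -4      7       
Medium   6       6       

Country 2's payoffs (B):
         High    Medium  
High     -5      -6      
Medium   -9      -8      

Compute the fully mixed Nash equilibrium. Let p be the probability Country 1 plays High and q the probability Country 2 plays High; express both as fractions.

p = 1/2, q = 1/11

In a mixed NE each player is indifferent between their pure strategies, so the opponent's mix sets the indifference.
Country 2 indifferent between High and Medium: p·(-5) + (1−p)·(-9) = p·(-6) + (1−p)·(-8) ⟹ (-9) + 4p = (-8) + 2p ⟹ p = 1/2.
Country 1 indifferent between High and Medium: q·(-4) + (1−q)·7 = q·6 + (1−q)·6 ⟹ 7 + (-11)q = 6 + 0q ⟹ q = 1/11.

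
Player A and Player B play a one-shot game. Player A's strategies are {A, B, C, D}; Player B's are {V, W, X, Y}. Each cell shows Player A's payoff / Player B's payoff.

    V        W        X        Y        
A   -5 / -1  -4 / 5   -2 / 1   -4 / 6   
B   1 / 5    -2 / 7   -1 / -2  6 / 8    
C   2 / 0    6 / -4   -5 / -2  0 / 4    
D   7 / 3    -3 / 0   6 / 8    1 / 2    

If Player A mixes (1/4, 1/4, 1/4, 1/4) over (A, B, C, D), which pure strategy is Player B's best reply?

Y

Player B's best reply maximizes expected payoff against the mix.
V: (1/4)·(-1) + (1/4)·5 + (1/4)·0 + (1/4)·3 = 7/4
W: (1/4)·5 + (1/4)·7 + (1/4)·(-4) + (1/4)·0 = 2
X: (1/4)·1 + (1/4)·(-2) + (1/4)·(-2) + (1/4)·8 = 5/4
Y: (1/4)·6 + (1/4)·8 + (1/4)·4 + (1/4)·2 = 5
Highest expected payoff is 5, from Y.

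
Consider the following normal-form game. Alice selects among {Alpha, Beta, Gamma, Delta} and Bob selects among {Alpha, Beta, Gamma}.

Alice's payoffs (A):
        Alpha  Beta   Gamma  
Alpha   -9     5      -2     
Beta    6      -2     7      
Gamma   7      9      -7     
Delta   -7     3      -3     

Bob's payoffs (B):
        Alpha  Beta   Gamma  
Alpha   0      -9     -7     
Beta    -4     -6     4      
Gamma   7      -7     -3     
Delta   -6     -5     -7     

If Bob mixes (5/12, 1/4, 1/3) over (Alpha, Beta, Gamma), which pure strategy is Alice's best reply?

Alice's best reply maximizes expected payoff against the mix.
Alpha: (5/12)·(-9) + (1/4)·5 + (1/3)·(-2) = -19/6
Beta: (5/12)·6 + (1/4)·(-2) + (1/3)·7 = 13/3
Gamma: (5/12)·7 + (1/4)·9 + (1/3)·(-7) = 17/6
Delta: (5/12)·(-7) + (1/4)·3 + (1/3)·(-3) = -19/6
Highest expected payoff is 13/3, from Beta.

Beta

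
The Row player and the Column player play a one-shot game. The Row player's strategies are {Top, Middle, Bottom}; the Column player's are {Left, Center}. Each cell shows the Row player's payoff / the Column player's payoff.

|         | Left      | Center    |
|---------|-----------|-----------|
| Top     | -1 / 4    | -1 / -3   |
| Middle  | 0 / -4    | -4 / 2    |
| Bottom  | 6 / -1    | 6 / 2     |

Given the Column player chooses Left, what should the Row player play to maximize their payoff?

With the Column player fixed at Left, the Row player's payoffs are: Top → -1, Middle → 0, Bottom → 6.
The maximum is 6, achieved by Bottom.

Bottom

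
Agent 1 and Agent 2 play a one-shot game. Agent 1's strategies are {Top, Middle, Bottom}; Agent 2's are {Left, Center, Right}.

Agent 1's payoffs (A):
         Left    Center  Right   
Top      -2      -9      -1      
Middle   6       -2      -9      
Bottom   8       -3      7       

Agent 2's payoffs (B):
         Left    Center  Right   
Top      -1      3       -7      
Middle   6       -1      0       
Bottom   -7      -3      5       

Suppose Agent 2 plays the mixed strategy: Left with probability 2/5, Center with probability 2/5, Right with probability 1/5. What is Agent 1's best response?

Compute Agent 1's expected payoff from each pure strategy against the given mix.
Top: (2/5)·(-2) + (2/5)·(-9) + (1/5)·(-1) = -23/5
Middle: (2/5)·6 + (2/5)·(-2) + (1/5)·(-9) = -1/5
Bottom: (2/5)·8 + (2/5)·(-3) + (1/5)·7 = 17/5
Highest expected payoff is 17/5, from Bottom.

Bottom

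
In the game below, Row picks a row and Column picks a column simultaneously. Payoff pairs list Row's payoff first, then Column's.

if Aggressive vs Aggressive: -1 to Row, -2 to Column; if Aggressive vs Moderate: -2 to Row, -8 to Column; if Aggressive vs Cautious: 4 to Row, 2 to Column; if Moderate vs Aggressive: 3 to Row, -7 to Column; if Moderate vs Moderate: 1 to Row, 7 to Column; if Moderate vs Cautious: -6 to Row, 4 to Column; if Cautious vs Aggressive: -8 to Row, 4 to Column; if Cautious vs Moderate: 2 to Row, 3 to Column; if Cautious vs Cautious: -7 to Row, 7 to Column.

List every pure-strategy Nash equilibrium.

(Aggressive, Cautious)

A profile is a Nash equilibrium when each player is best-responding to the other.
Row's best responses — vs Aggressive: Moderate (payoff 3); vs Moderate: Cautious (payoff 2); vs Cautious: Aggressive (payoff 4).
Column's best responses — vs Aggressive: Cautious (payoff 2); vs Moderate: Moderate (payoff 7); vs Cautious: Cautious (payoff 7).
The only mutual best response is (Aggressive, Cautious); neither player gains by switching there.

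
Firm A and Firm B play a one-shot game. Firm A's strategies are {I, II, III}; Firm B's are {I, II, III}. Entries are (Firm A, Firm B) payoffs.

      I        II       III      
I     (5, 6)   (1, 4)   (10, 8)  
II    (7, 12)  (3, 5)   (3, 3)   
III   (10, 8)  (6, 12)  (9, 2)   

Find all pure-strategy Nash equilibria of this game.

Find each player's best response to every opponent strategy; NE are the intersections.
Firm A's best responses — vs I: III (payoff 10); vs II: III (payoff 6); vs III: I (payoff 10).
Firm B's best responses — vs I: III (payoff 8); vs II: I (payoff 12); vs III: II (payoff 12).
Mutual best responses occur at (I, III) and (III, II); at each, neither player gains by switching.

(I, III) and (III, II)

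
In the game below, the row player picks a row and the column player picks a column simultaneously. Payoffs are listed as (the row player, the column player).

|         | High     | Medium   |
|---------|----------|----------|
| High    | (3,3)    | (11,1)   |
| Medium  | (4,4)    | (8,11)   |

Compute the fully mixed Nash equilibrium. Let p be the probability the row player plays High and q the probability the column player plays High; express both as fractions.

p = 7/9, q = 3/4

In a mixed NE each player is indifferent between their pure strategies, so the opponent's mix sets the indifference.
The column player indifferent between High and Medium: p·3 + (1−p)·4 = p·1 + (1−p)·11 ⟹ 4 + (-1)p = 11 + (-10)p ⟹ p = 7/9.
The row player indifferent between High and Medium: q·3 + (1−q)·11 = q·4 + (1−q)·8 ⟹ 11 + (-8)q = 8 + (-4)q ⟹ q = 3/4.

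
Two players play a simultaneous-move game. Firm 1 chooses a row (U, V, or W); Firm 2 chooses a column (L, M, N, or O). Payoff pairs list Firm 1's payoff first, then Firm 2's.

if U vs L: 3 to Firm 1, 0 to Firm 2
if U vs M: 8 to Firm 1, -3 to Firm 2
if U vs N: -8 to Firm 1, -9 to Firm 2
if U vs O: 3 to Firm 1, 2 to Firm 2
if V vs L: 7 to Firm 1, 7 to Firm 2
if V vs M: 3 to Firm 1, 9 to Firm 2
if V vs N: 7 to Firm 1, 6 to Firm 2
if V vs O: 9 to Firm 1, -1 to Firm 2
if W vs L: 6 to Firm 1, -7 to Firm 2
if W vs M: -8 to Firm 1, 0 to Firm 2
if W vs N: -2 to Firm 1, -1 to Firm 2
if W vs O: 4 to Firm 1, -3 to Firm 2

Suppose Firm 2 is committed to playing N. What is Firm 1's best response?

With Firm 2 fixed at N, Firm 1's payoffs are: U → -8, V → 7, W → -2.
The maximum is 7, achieved by V.

V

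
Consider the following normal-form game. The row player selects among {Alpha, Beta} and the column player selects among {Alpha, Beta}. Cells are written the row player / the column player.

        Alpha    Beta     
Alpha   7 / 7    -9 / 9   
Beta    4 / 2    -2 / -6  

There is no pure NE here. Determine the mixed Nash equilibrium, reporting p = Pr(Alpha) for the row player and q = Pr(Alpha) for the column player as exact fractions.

In a mixed NE each player is indifferent between their pure strategies, so the opponent's mix sets the indifference.
The column player indifferent between Alpha and Beta: p·7 + (1−p)·2 = p·9 + (1−p)·(-6) ⟹ 2 + 5p = (-6) + 15p ⟹ p = 4/5.
The row player indifferent between Alpha and Beta: q·7 + (1−q)·(-9) = q·4 + (1−q)·(-2) ⟹ (-9) + 16q = (-2) + 6q ⟹ q = 7/10.

p = 4/5, q = 7/10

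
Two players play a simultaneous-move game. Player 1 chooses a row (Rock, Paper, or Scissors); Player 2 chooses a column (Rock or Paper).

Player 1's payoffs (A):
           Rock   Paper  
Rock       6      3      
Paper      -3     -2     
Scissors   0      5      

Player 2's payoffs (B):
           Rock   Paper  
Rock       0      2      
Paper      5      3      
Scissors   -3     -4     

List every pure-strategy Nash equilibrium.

There is no pure-strategy Nash equilibrium

Check mutual best responses: a cell is a NE iff neither player can gain by unilaterally deviating.
Player 1's best responses — vs Rock: Rock (payoff 6); vs Paper: Scissors (payoff 5).
Player 2's best responses — vs Rock: Paper (payoff 2); vs Paper: Rock (payoff 5); vs Scissors: Rock (payoff -3).
No cell has both players best-responding. For instance, Player 1's best reply to Rock is Rock, but against Rock Player 2 prefers Paper over Rock.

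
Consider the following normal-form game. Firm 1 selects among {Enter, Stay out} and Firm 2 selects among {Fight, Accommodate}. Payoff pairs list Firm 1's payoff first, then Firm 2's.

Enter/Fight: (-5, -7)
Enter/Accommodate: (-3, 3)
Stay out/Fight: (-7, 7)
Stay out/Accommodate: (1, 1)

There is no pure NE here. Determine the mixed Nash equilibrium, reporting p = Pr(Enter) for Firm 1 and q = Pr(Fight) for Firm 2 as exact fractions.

p = 3/8, q = 2/3

In a mixed NE each player is indifferent between their pure strategies, so the opponent's mix sets the indifference.
Firm 2 indifferent between Fight and Accommodate: p·(-7) + (1−p)·7 = p·3 + (1−p)·1 ⟹ 7 + (-14)p = 1 + 2p ⟹ p = 3/8.
Firm 1 indifferent between Enter and Stay out: q·(-5) + (1−q)·(-3) = q·(-7) + (1−q)·1 ⟹ (-3) + (-2)q = 1 + (-8)q ⟹ q = 2/3.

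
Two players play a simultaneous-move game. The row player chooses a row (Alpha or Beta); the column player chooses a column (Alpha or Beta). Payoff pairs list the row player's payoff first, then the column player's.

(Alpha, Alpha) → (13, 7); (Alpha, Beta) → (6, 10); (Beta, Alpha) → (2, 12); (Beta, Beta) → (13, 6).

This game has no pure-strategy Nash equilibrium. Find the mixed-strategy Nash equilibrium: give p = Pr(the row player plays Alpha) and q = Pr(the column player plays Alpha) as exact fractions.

In a mixed NE each player is indifferent between their pure strategies, so the opponent's mix sets the indifference.
The column player indifferent between Alpha and Beta: p·7 + (1−p)·12 = p·10 + (1−p)·6 ⟹ 12 + (-5)p = 6 + 4p ⟹ p = 2/3.
The row player indifferent between Alpha and Beta: q·13 + (1−q)·6 = q·2 + (1−q)·13 ⟹ 6 + 7q = 13 + (-11)q ⟹ q = 7/18.

p = 2/3, q = 7/18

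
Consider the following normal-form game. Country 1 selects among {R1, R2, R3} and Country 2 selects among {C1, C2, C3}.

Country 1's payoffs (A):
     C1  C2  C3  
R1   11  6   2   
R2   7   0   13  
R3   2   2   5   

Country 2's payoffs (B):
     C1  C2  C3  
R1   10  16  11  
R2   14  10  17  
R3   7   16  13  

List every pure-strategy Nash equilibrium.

Find each player's best response to every opponent strategy; NE are the intersections.
Country 1's best responses — vs C1: R1 (payoff 11); vs C2: R1 (payoff 6); vs C3: R2 (payoff 13).
Country 2's best responses — vs R1: C2 (payoff 16); vs R2: C3 (payoff 17); vs R3: C2 (payoff 16).
Mutual best responses occur at (R1, C2) and (R2, C3); at each, neither player gains by switching.

(R1, C2) and (R2, C3)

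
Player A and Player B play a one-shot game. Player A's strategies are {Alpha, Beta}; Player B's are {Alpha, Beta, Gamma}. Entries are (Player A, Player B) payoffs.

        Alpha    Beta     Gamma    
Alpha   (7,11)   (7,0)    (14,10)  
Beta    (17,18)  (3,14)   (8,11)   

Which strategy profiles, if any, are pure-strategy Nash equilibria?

(Beta, Alpha)

A profile is a Nash equilibrium when each player is best-responding to the other.
Player A's best responses — vs Alpha: Beta (payoff 17); vs Beta: Alpha (payoff 7); vs Gamma: Alpha (payoff 14).
Player B's best responses — vs Alpha: Alpha (payoff 11); vs Beta: Alpha (payoff 18).
The only mutual best response is (Beta, Alpha); neither player gains by switching there.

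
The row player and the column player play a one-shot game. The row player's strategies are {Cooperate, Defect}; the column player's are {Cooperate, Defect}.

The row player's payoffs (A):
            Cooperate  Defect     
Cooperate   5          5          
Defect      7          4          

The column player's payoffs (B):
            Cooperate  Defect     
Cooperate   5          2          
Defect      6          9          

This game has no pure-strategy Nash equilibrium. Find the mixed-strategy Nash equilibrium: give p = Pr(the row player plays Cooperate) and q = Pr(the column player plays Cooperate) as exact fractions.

In a mixed NE each player is indifferent between their pure strategies, so the opponent's mix sets the indifference.
The column player indifferent between Cooperate and Defect: p·5 + (1−p)·6 = p·2 + (1−p)·9 ⟹ 6 + (-1)p = 9 + (-7)p ⟹ p = 1/2.
The row player indifferent between Cooperate and Defect: q·5 + (1−q)·5 = q·7 + (1−q)·4 ⟹ 5 + 0q = 4 + 3q ⟹ q = 1/3.

p = 1/2, q = 1/3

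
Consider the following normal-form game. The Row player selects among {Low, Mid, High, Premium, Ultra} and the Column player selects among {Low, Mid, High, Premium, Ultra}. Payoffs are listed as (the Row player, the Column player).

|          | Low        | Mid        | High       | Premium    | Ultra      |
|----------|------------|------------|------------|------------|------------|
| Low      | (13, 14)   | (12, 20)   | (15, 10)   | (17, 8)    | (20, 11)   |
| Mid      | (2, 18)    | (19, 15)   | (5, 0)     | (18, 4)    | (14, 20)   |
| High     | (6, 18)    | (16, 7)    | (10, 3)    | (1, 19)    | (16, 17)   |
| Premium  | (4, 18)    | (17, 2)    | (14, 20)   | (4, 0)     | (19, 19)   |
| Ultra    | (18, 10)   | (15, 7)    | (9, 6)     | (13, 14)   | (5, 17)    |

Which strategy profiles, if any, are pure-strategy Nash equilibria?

Find each player's best response to every opponent strategy; NE are the intersections.
The Row player's best responses — vs Low: Ultra (payoff 18); vs Mid: Mid (payoff 19); vs High: Low (payoff 15); vs Premium: Mid (payoff 18); vs Ultra: Low (payoff 20).
The Column player's best responses — vs Low: Mid (payoff 20); vs Mid: Ultra (payoff 20); vs High: Premium (payoff 19); vs Premium: High (payoff 20); vs Ultra: Ultra (payoff 17).
No cell has both players best-responding. For instance, the Row player's best reply to High is Low, but against Low the Column player prefers Mid over High.

No pure-strategy Nash equilibrium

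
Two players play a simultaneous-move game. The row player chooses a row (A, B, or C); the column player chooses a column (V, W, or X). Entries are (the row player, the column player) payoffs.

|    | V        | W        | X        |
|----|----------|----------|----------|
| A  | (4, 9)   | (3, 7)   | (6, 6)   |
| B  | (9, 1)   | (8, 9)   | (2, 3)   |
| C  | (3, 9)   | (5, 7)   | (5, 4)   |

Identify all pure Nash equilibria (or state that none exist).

Find each player's best response to every opponent strategy; NE are the intersections.
The row player's best responses — vs V: B (payoff 9); vs W: B (payoff 8); vs X: A (payoff 6).
The column player's best responses — vs A: V (payoff 9); vs B: W (payoff 9); vs C: V (payoff 9).
The only mutual best response is (B, W); neither player gains by switching there.

(B, W)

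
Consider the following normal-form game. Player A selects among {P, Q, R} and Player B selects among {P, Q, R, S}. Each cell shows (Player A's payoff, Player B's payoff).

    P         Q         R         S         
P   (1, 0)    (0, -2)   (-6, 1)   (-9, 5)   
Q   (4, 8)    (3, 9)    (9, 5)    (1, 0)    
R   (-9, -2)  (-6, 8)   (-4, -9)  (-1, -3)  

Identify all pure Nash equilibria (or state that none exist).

Find each player's best response to every opponent strategy; NE are the intersections.
Player A's best responses — vs P: Q (payoff 4); vs Q: Q (payoff 3); vs R: Q (payoff 9); vs S: Q (payoff 1).
Player B's best responses — vs P: S (payoff 5); vs Q: Q (payoff 9); vs R: Q (payoff 8).
The only mutual best response is (Q, Q); neither player gains by switching there.

(Q, Q)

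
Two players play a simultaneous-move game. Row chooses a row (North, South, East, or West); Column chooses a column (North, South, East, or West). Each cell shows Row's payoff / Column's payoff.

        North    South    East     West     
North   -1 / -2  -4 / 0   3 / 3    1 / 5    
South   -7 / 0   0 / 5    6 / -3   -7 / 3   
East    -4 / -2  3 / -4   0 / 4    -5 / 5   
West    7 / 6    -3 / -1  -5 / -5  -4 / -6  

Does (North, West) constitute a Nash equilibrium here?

Yes

Holding Column at West: Row gets 1 from North, versus -7 from South, -5 from East, -4 from West. No profitable deviation for Row.
Holding Row at North: Column gets 5 from West, versus -2 from North, 0 from South, 3 from East. No profitable deviation for Column either.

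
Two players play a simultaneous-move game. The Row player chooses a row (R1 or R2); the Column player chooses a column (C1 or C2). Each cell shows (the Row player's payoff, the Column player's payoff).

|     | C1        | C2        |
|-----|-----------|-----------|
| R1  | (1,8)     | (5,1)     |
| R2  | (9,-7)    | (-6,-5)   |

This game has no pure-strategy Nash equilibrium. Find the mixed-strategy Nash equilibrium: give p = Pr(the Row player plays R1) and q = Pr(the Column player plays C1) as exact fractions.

p = 2/9, q = 11/19

Each player's mixing probability is pinned down by making the *other* player indifferent.
The Column player indifferent between C1 and C2: p·8 + (1−p)·(-7) = p·1 + (1−p)·(-5) ⟹ (-7) + 15p = (-5) + 6p ⟹ p = 2/9.
The Row player indifferent between R1 and R2: q·1 + (1−q)·5 = q·9 + (1−q)·(-6) ⟹ 5 + (-4)q = (-6) + 15q ⟹ q = 11/19.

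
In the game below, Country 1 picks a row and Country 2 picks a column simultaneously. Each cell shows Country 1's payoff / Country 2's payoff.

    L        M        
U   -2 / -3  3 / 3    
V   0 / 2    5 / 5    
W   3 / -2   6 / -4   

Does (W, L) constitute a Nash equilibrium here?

Holding Country 2 at L: Country 1 gets 3 from W, versus -2 from U, 0 from V. No profitable deviation for Country 1.
Holding Country 1 at W: Country 2 gets -2 from L, versus -4 from M. No profitable deviation for Country 2 either.

Yes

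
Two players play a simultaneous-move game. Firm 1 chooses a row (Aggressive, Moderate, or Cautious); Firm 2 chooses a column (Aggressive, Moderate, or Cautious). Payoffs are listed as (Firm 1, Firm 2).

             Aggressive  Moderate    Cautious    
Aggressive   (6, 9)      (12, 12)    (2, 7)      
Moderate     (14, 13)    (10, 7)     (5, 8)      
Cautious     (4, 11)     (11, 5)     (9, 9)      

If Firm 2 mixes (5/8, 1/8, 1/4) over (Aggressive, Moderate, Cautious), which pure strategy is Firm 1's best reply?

Compute Firm 1's expected payoff from each pure strategy against the given mix.
Aggressive: (5/8)·6 + (1/8)·12 + (1/4)·2 = 23/4
Moderate: (5/8)·14 + (1/8)·10 + (1/4)·5 = 45/4
Cautious: (5/8)·4 + (1/8)·11 + (1/4)·9 = 49/8
Highest expected payoff is 45/4, from Moderate.

Moderate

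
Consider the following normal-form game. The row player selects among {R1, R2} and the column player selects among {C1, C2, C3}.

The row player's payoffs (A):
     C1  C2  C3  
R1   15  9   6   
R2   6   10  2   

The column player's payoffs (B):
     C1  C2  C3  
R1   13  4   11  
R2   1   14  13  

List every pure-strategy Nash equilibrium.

Check mutual best responses: a cell is a NE iff neither player can gain by unilaterally deviating.
The row player's best responses — vs C1: R1 (payoff 15); vs C2: R2 (payoff 10); vs C3: R1 (payoff 6).
The column player's best responses — vs R1: C1 (payoff 13); vs R2: C2 (payoff 14).
Mutual best responses occur at (R1, C1) and (R2, C2); at each, neither player gains by switching.

(R1, C1) and (R2, C2)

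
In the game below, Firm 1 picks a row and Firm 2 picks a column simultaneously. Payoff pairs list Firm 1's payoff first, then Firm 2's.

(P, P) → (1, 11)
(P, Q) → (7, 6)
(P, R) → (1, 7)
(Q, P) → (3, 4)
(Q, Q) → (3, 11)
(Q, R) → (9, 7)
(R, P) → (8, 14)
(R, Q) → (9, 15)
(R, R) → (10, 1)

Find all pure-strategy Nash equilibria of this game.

Check mutual best responses: a cell is a NE iff neither player can gain by unilaterally deviating.
Firm 1's best responses — vs P: R (payoff 8); vs Q: R (payoff 9); vs R: R (payoff 10).
Firm 2's best responses — vs P: P (payoff 11); vs Q: Q (payoff 11); vs R: Q (payoff 15).
The only mutual best response is (R, Q); neither player gains by switching there.

(R, Q)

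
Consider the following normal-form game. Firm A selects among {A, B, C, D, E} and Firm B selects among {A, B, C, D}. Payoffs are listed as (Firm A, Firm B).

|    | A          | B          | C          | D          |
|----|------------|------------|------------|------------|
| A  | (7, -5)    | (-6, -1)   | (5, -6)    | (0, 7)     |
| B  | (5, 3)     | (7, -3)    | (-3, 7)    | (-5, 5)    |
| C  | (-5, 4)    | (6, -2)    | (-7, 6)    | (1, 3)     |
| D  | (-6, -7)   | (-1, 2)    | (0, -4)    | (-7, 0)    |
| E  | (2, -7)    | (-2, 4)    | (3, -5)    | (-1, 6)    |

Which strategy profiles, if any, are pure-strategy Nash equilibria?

Check mutual best responses: a cell is a NE iff neither player can gain by unilaterally deviating.
Firm A's best responses — vs A: A (payoff 7); vs B: B (payoff 7); vs C: A (payoff 5); vs D: C (payoff 1).
Firm B's best responses — vs A: D (payoff 7); vs B: C (payoff 7); vs C: C (payoff 6); vs D: B (payoff 2); vs E: D (payoff 6).
No cell has both players best-responding. For instance, Firm A's best reply to B is B, but against B Firm B prefers C over B.

None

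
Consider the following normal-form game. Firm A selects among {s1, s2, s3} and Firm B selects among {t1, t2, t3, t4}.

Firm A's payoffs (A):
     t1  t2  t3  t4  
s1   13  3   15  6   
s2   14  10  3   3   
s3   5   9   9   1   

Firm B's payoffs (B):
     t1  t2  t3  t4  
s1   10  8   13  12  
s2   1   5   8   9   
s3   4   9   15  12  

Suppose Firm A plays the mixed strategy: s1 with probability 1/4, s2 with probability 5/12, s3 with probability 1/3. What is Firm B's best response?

Compute Firm B's expected payoff from each pure strategy against the given mix.
t1: (1/4)·10 + (5/12)·1 + (1/3)·4 = 17/4
t2: (1/4)·8 + (5/12)·5 + (1/3)·9 = 85/12
t3: (1/4)·13 + (5/12)·8 + (1/3)·15 = 139/12
t4: (1/4)·12 + (5/12)·9 + (1/3)·12 = 43/4
Highest expected payoff is 139/12, from t3.

t3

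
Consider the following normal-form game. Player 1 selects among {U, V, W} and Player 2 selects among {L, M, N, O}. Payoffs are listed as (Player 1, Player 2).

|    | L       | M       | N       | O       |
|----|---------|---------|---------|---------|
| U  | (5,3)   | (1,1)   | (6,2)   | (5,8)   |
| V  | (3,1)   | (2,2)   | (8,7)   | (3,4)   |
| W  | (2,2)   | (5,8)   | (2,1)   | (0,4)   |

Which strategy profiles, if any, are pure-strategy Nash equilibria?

A profile is a Nash equilibrium when each player is best-responding to the other.
Player 1's best responses — vs L: U (payoff 5); vs M: W (payoff 5); vs N: V (payoff 8); vs O: U (payoff 5).
Player 2's best responses — vs U: O (payoff 8); vs V: N (payoff 7); vs W: M (payoff 8).
Mutual best responses occur at (U, O), (V, N), and (W, M); at each, neither player gains by switching.

(U, O), (V, N), and (W, M)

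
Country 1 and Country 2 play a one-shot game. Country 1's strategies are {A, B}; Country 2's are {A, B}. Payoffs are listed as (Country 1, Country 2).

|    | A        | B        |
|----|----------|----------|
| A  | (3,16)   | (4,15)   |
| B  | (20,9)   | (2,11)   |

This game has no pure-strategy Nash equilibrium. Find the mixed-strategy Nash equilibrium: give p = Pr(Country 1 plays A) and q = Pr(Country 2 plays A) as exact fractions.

p = 2/3, q = 2/19

Each player's mixing probability is pinned down by making the *other* player indifferent.
Country 2 indifferent between A and B: p·16 + (1−p)·9 = p·15 + (1−p)·11 ⟹ 9 + 7p = 11 + 4p ⟹ p = 2/3.
Country 1 indifferent between A and B: q·3 + (1−q)·4 = q·20 + (1−q)·2 ⟹ 4 + (-1)q = 2 + 18q ⟹ q = 2/19.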